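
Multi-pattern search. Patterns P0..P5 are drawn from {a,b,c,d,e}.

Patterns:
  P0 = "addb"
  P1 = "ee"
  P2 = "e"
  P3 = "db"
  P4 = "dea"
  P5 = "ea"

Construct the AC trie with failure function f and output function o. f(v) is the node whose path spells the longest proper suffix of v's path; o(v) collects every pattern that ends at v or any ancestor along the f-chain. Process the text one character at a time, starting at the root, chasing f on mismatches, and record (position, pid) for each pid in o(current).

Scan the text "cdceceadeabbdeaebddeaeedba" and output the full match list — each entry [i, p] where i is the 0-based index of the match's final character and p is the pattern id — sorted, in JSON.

Construct AC machine:
Trie nodes:
  0='ε' goto a→1 d→7 e→5
  1='a' goto d→2
  2='ad' goto d→3
  3='add' goto b→4
  4='addb' goto ·  ←P0
  5='e' goto a→11 e→6  ←P2
  6='ee' goto ·  ←P1
  7='d' goto b→8 e→9
  8='db' goto ·  ←P3
  9='de' goto a→10
  10='dea' goto ·  ←P4
  11='ea' goto ·  ←P5

BFS fail/out derivation:
  n1('a'): parent n0 fail=0; on 'a' 0 → fail=0;  out ∅∪∅=∅
  n5('e'): parent n0 fail=0; on 'e' 0 → fail=0;  out {2}∪∅={2}
  n7('d'): parent n0 fail=0; on 'd' 0 → fail=0;  out ∅∪∅=∅
  n2('ad'): parent n1 fail=0; on 'd' 0 → fail=7;  out ∅∪∅=∅
  n6('ee'): parent n5 fail=0; on 'e' 0 → fail=5;  out {1}∪{2}={1,2}
  n8('db'): parent n7 fail=0; on 'b' 0 → fail=0;  out {3}∪∅={3}
  n9('de'): parent n7 fail=0; on 'e' 0 → fail=5;  out ∅∪{2}={2}
  n11('ea'): parent n5 fail=0; on 'a' 0 → fail=1;  out {5}∪∅={5}
  n3('add'): parent n2 fail=7; on 'd' 7→0 → fail=7;  out ∅∪∅=∅
  n10('dea'): parent n9 fail=5; on 'a' 5 → fail=11;  out {4}∪{5}={4,5}
  n4('addb'): parent n3 fail=7; on 'b' 7 → fail=8;  out {0}∪{3}={0,3}

Scan:
[0] read 'c'  n0⇒n0
[1] read 'd'  n0⇒n7
[2] read 'c'  n7⇒n0 (via fail)
[3] read 'e'  n0⇒n5  emit P2@[3:3]
[4] read 'c'  n5⇒n0 (via fail)
[5] read 'e'  n0⇒n5  emit P2@[5:5]
[6] read 'a'  n5⇒n11  emit P5@[5:6]
[7] read 'd'  n11⇒n2 (via fail)
[8] read 'e'  n2⇒n9 (via fail)  emit P2@[8:8]
[9] read 'a'  n9⇒n10  emit P4@[7:9],P5@[8:9]
[10] read 'b'  n10⇒n0 (via fail)
[11] read 'b'  n0⇒n0
[12] read 'd'  n0⇒n7
[13] read 'e'  n7⇒n9  emit P2@[13:13]
[14] read 'a'  n9⇒n10  emit P4@[12:14],P5@[13:14]
[15] read 'e'  n10⇒n5 (via fail)  emit P2@[15:15]
[16] read 'b'  n5⇒n0 (via fail)
[17] read 'd'  n0⇒n7
[18] read 'd'  n7⇒n7 (via fail)
[19] read 'e'  n7⇒n9  emit P2@[19:19]
[20] read 'a'  n9⇒n10  emit P4@[18:20],P5@[19:20]
[21] read 'e'  n10⇒n5 (via fail)  emit P2@[21:21]
[22] read 'e'  n5⇒n6  emit P1@[21:22],P2@[22:22]
[23] read 'd'  n6⇒n7 (via fail)
[24] read 'b'  n7⇒n8  emit P3@[23:24]
[25] read 'a'  n8⇒n1 (via fail)

Matches: [[3,2],[5,2],[6,5],[8,2],[9,4],[9,5],[13,2],[14,4],[14,5],[15,2],[19,2],[20,4],[20,5],[21,2],[22,1],[22,2],[24,3]]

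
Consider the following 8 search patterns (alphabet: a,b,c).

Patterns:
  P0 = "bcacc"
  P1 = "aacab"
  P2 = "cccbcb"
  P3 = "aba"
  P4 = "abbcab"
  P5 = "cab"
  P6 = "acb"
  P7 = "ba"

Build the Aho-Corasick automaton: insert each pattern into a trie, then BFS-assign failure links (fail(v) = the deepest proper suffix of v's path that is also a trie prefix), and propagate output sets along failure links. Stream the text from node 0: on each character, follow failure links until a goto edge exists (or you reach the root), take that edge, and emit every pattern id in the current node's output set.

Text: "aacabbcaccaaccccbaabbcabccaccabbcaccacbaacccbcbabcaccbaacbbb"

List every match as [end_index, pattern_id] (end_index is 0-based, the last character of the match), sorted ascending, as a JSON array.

Build:
Trie (insert patterns):
  0='ε' goto a→6 b→1 c→11
  1='b' goto a→27 c→2
  2='bc' goto a→3
  3='bca' goto c→4
  4='bcac' goto c→5
  5='bcacc' goto ·  ←P0
  6='a' goto a→7 b→17 c→25
  7='aa' goto c→8
  8='aac' goto a→9
  9='aaca' goto b→10
  10='aacab' goto ·  ←P1
  11='c' goto a→23 c→12
  12='cc' goto c→13
  13='ccc' goto b→14
  14='cccb' goto c→15
  15='cccbc' goto b→16
  16='cccbcb' goto ·  ←P2
  17='ab' goto a→18 b→19
  18='aba' goto ·  ←P3
  19='abb' goto c→20
  20='abbc' goto a→21
  21='abbca' goto b→22
  22='abbcab' goto ·  ←P4
  23='ca' goto b→24
  24='cab' goto ·  ←P5
  25='ac' goto b→26
  26='acb' goto ·  ←P6
  27='ba' goto ·  ←P7

Failure links (BFS by depth):
  n1('b'): parent n0 fail=0; on 'b' 0 → fail=0;  out ∅∪∅=∅
  n6('a'): parent n0 fail=0; on 'a' 0 → fail=0;  out ∅∪∅=∅
  n11('c'): parent n0 fail=0; on 'c' 0 → fail=0;  out ∅∪∅=∅
  n2('bc'): parent n1 fail=0; on 'c' 0 → fail=11;  out ∅∪∅=∅
  n7('aa'): parent n6 fail=0; on 'a' 0 → fail=6;  out ∅∪∅=∅
  n12('cc'): parent n11 fail=0; on 'c' 0 → fail=11;  out ∅∪∅=∅
  n17('ab'): parent n6 fail=0; on 'b' 0 → fail=1;  out ∅∪∅=∅
  n23('ca'): parent n11 fail=0; on 'a' 0 → fail=6;  out ∅∪∅=∅
  n25('ac'): parent n6 fail=0; on 'c' 0 → fail=11;  out ∅∪∅=∅
  n27('ba'): parent n1 fail=0; on 'a' 0 → fail=6;  out {7}∪∅={7}
  n3('bca'): parent n2 fail=11; on 'a' 11 → fail=23;  out ∅∪∅=∅
  n8('aac'): parent n7 fail=6; on 'c' 6 → fail=25;  out ∅∪∅=∅
  n13('ccc'): parent n12 fail=11; on 'c' 11 → fail=12;  out ∅∪∅=∅
  n18('aba'): parent n17 fail=1; on 'a' 1 → fail=27;  out {3}∪{7}={3,7}
  n19('abb'): parent n17 fail=1; on 'b' 1→0 → fail=1;  out ∅∪∅=∅
  n24('cab'): parent n23 fail=6; on 'b' 6 → fail=17;  out {5}∪∅={5}
  n26('acb'): parent n25 fail=11; on 'b' 11→0 → fail=1;  out {6}∪∅={6}
  n4('bcac'): parent n3 fail=23; on 'c' 23→6 → fail=25;  out ∅∪∅=∅
  n9('aaca'): parent n8 fail=25; on 'a' 25→11 → fail=23;  out ∅∪∅=∅
  n14('cccb'): parent n13 fail=12; on 'b' 12→11→0 → fail=1;  out ∅∪∅=∅
  n20('abbc'): parent n19 fail=1; on 'c' 1 → fail=2;  out ∅∪∅=∅
  n5('bcacc'): parent n4 fail=25; on 'c' 25→11 → fail=12;  out {0}∪∅={0}
  n10('aacab'): parent n9 fail=23; on 'b' 23 → fail=24;  out {1}∪{5}={1,5}
  n15('cccbc'): parent n14 fail=1; on 'c' 1 → fail=2;  out ∅∪∅=∅
  n21('abbca'): parent n20 fail=2; on 'a' 2 → fail=3;  out ∅∪∅=∅
  n16('cccbcb'): parent n15 fail=2; on 'b' 2→11→0 → fail=1;  out {2}∪∅={2}
  n22('abbcab'): parent n21 fail=3; on 'b' 3→23 → fail=24;  out {4}∪{5}={4,5}

Run:
[0] read 'a'  n0⇒n6
[1] read 'a'  n6⇒n7
[2] read 'c'  n7⇒n8
[3] read 'a'  n8⇒n9
[4] read 'b'  n9⇒n10  ** P1@[0:4],P5@[2:4]
[5] read 'b'  n10⇒n19 (via fail)
[6] read 'c'  n19⇒n20
[7] read 'a'  n20⇒n21
[8] read 'c'  n21⇒n4 (via fail)
[9] read 'c'  n4⇒n5  ** P0@[5:9]
[10] read 'a'  n5⇒n23 (via fail)
[11] read 'a'  n23⇒n7 (via fail)
[12] read 'c'  n7⇒n8
[13] read 'c'  n8⇒n12 (via fail)
[14] read 'c'  n12⇒n13
[15] read 'c'  n13⇒n13 (via fail)
[16] read 'b'  n13⇒n14
[17] read 'a'  n14⇒n27 (via fail)  ** P7@[16:17]
[18] read 'a'  n27⇒n7 (via fail)
[19] read 'b'  n7⇒n17 (via fail)
[20] read 'b'  n17⇒n19
[21] read 'c'  n19⇒n20
[22] read 'a'  n20⇒n21
[23] read 'b'  n21⇒n22  ** P4@[18:23],P5@[21:23]
[24] read 'c'  n22⇒n2 (via fail)
[25] read 'c'  n2⇒n12 (via fail)
[26] read 'a'  n12⇒n23 (via fail)
[27] read 'c'  n23⇒n25 (via fail)
[28] read 'c'  n25⇒n12 (via fail)
[29] read 'a'  n12⇒n23 (via fail)
[30] read 'b'  n23⇒n24  ** P5@[28:30]
[31] read 'b'  n24⇒n19 (via fail)
[32] read 'c'  n19⇒n20
[33] read 'a'  n20⇒n21
[34] read 'c'  n21⇒n4 (via fail)
[35] read 'c'  n4⇒n5  ** P0@[31:35]
[36] read 'a'  n5⇒n23 (via fail)
[37] read 'c'  n23⇒n25 (via fail)
[38] read 'b'  n25⇒n26  ** P6@[36:38]
[39] read 'a'  n26⇒n27 (via fail)  ** P7@[38:39]
[40] read 'a'  n27⇒n7 (via fail)
[41] read 'c'  n7⇒n8
[42] read 'c'  n8⇒n12 (via fail)
[43] read 'c'  n12⇒n13
[44] read 'b'  n13⇒n14
[45] read 'c'  n14⇒n15
[46] read 'b'  n15⇒n16  ** P2@[41:46]
[47] read 'a'  n16⇒n27 (via fail)  ** P7@[46:47]
[48] read 'b'  n27⇒n17 (via fail)
[49] read 'c'  n17⇒n2 (via fail)
[50] read 'a'  n2⇒n3
[51] read 'c'  n3⇒n4
[52] read 'c'  n4⇒n5  ** P0@[48:52]
[53] read 'b'  n5⇒n1 (via fail)
[54] read 'a'  n1⇒n27  ** P7@[53:54]
[55] read 'a'  n27⇒n7 (via fail)
[56] read 'c'  n7⇒n8
[57] read 'b'  n8⇒n26 (via fail)  ** P6@[55:57]
[58] read 'b'  n26⇒n1 (via fail)
[59] read 'b'  n1⇒n1 (via fail)

All matches (sorted): [[4,1],[4,5],[9,0],[17,7],[23,4],[23,5],[30,5],[35,0],[38,6],[39,7],[46,2],[47,7],[52,0],[54,7],[57,6]]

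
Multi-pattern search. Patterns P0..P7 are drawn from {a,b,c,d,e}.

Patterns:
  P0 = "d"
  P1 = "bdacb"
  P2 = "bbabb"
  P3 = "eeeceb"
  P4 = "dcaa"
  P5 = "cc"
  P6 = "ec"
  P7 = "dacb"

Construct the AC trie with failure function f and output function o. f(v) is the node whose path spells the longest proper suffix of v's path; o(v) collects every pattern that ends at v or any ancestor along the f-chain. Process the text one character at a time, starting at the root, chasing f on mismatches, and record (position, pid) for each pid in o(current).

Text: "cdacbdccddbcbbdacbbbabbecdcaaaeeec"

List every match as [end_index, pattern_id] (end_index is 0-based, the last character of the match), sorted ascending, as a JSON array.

Build automaton:
Trie (insert patterns):
  n0 'ε': b→2 c→20 d→1 e→11
  n1 'd': a→23 c→17  [P0 ends]
  n2 'b': b→7 d→3
  n3 'bd': a→4
  n4 'bda': c→5
  n5 'bdac': b→6
  n6 'bdacb': ·  [P1 ends]
  n7 'bb': a→8
  n8 'bba': b→9
  n9 'bbab': b→10
  n10 'bbabb': ·  [P2 ends]
  n11 'e': c→22 e→12
  n12 'ee': e→13
  n13 'eee': c→14
  n14 'eeec': e→15
  n15 'eeece': b→16
  n16 'eeeceb': ·  [P3 ends]
  n17 'dc': a→18
  n18 'dca': a→19
  n19 'dcaa': ·  [P4 ends]
  n20 'c': c→21
  n21 'cc': ·  [P5 ends]
  n22 'ec': ·  [P6 ends]
  n23 'da': c→24
  n24 'dac': b→25
  n25 'dacb': ·  [P7 ends]

Failure links (BFS by depth):
  fail(1) 'd': from fail(0)=0 chase 'd': 0 ⇒ 0;  out={0}∪out(0)={0}
  fail(2) 'b': from fail(0)=0 chase 'b': 0 ⇒ 0;  out=∅∪out(0)=∅
  fail(11) 'e': from fail(0)=0 chase 'e': 0 ⇒ 0;  out=∅∪out(0)=∅
  fail(20) 'c': from fail(0)=0 chase 'c': 0 ⇒ 0;  out=∅∪out(0)=∅
  fail(3) 'bd': from fail(2)=0 chase 'd': 0 ⇒ 1;  out=∅∪out(1)={0}
  fail(7) 'bb': from fail(2)=0 chase 'b': 0 ⇒ 2;  out=∅∪out(2)=∅
  fail(12) 'ee': from fail(11)=0 chase 'e': 0 ⇒ 11;  out=∅∪out(11)=∅
  fail(17) 'dc': from fail(1)=0 chase 'c': 0 ⇒ 20;  out=∅∪out(20)=∅
  fail(21) 'cc': from fail(20)=0 chase 'c': 0 ⇒ 20;  out={5}∪out(20)={5}
  fail(22) 'ec': from fail(11)=0 chase 'c': 0 ⇒ 20;  out={6}∪out(20)={6}
  fail(23) 'da': from fail(1)=0 chase 'a': 0 ⇒ 0;  out=∅∪out(0)=∅
  fail(4) 'bda': from fail(3)=1 chase 'a': 1 ⇒ 23;  out=∅∪out(23)=∅
  fail(8) 'bba': from fail(7)=2 chase 'a': 2→0 ⇒ 0;  out=∅∪out(0)=∅
  fail(13) 'eee': from fail(12)=11 chase 'e': 11 ⇒ 12;  out=∅∪out(12)=∅
  fail(18) 'dca': from fail(17)=20 chase 'a': 20→0 ⇒ 0;  out=∅∪out(0)=∅
  fail(24) 'dac': from fail(23)=0 chase 'c': 0 ⇒ 20;  out=∅∪out(20)=∅
  fail(5) 'bdac': from fail(4)=23 chase 'c': 23 ⇒ 24;  out=∅∪out(24)=∅
  fail(9) 'bbab': from fail(8)=0 chase 'b': 0 ⇒ 2;  out=∅∪out(2)=∅
  fail(14) 'eeec': from fail(13)=12 chase 'c': 12→11 ⇒ 22;  out=∅∪out(22)={6}
  fail(19) 'dcaa': from fail(18)=0 chase 'a': 0 ⇒ 0;  out={4}∪out(0)={4}
  fail(25) 'dacb': from fail(24)=20 chase 'b': 20→0 ⇒ 2;  out={7}∪out(2)={7}
  fail(6) 'bdacb': from fail(5)=24 chase 'b': 24 ⇒ 25;  out={1}∪out(25)={1,7}
  fail(10) 'bbabb': from fail(9)=2 chase 'b': 2 ⇒ 7;  out={2}∪out(7)={2}
  fail(15) 'eeece': from fail(14)=22 chase 'e': 22→20→0 ⇒ 11;  out=∅∪out(11)=∅
  fail(16) 'eeeceb': from fail(15)=11 chase 'b': 11→0 ⇒ 2;  out={3}∪out(2)={3}

Scan:
[0] read 'c'  n0⇒n20
[1] read 'd'  n20⇒n1 ·f  ** P0@[1:1]
[2] read 'a'  n1⇒n23
[3] read 'c'  n23⇒n24
[4] read 'b'  n24⇒n25  ** P7@[1:4]
[5] read 'd'  n25⇒n3 ·f  ** P0@[5:5]
[6] read 'c'  n3⇒n17 ·f
[7] read 'c'  n17⇒n21 ·f  ** P5@[6:7]
[8] read 'd'  n21⇒n1 ·f  ** P0@[8:8]
[9] read 'd'  n1⇒n1 ·f  ** P0@[9:9]
[10] read 'b'  n1⇒n2 ·f
[11] read 'c'  n2⇒n20 ·f
[12] read 'b'  n20⇒n2 ·f
[13] read 'b'  n2⇒n7
[14] read 'd'  n7⇒n3 ·f  ** P0@[14:14]
[15] read 'a'  n3⇒n4
[16] read 'c'  n4⇒n5
[17] read 'b'  n5⇒n6  ** P1@[13:17],P7@[14:17]
[18] read 'b'  n6⇒n7 ·f
[19] read 'b'  n7⇒n7 ·f
[20] read 'a'  n7⇒n8
[21] read 'b'  n8⇒n9
[22] read 'b'  n9⇒n10  ** P2@[18:22]
[23] read 'e'  n10⇒n11 ·f
[24] read 'c'  n11⇒n22  ** P6@[23:24]
[25] read 'd'  n22⇒n1 ·f  ** P0@[25:25]
[26] read 'c'  n1⇒n17
[27] read 'a'  n17⇒n18
[28] read 'a'  n18⇒n19  ** P4@[25:28]
[29] read 'a'  n19⇒n0 ·f
[30] read 'e'  n0⇒n11
[31] read 'e'  n11⇒n12
[32] read 'e'  n12⇒n13
[33] read 'c'  n13⇒n14  ** P6@[32:33]

All matches (sorted): [[1,0],[4,7],[5,0],[7,5],[8,0],[9,0],[14,0],[17,1],[17,7],[22,2],[24,6],[25,0],[28,4],[33,6]]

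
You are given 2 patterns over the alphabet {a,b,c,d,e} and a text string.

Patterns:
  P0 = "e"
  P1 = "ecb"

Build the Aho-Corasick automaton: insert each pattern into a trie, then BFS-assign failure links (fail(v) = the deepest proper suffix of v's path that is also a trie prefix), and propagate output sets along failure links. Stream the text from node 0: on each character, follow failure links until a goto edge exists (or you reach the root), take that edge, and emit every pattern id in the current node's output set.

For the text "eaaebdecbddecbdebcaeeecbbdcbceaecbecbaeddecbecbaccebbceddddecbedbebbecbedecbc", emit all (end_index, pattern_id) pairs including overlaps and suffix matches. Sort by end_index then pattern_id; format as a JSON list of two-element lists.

Construct AC machine:
Trie nodes:
  0='ε' goto e→1
  1='e' goto c→2  [P0 ends]
  2='ec' goto b→3
  3='ecb' goto ·  [P1 ends]

BFS fail/out derivation:
  n1('e'): parent n0 fail=0; on 'e' 0 → fail=0;  out {0}∪∅={0}
  n2('ec'): parent n1 fail=0; on 'c' 0 → fail=0;  out ∅∪∅=∅
  n3('ecb'): parent n2 fail=0; on 'b' 0 → fail=0;  out {1}∪∅={1}

Scan:
pos 0 'e': at 1  ** P0@[0:0]
pos 1 'a': at 0 ·f
pos 2 'a': at 0
pos 3 'e': at 1  ** P0@[3:3]
pos 4 'b': at 0 ·f
pos 5 'd': at 0
pos 6 'e': at 1  ** P0@[6:6]
pos 7 'c': at 2
pos 8 'b': at 3  ** P1@[6:8]
pos 9 'd': at 0 ·f
pos 10 'd': at 0
pos 11 'e': at 1  ** P0@[11:11]
pos 12 'c': at 2
pos 13 'b': at 3  ** P1@[11:13]
pos 14 'd': at 0 ·f
pos 15 'e': at 1  ** P0@[15:15]
pos 16 'b': at 0 ·f
pos 17 'c': at 0
pos 18 'a': at 0
pos 19 'e': at 1  ** P0@[19:19]
pos 20 'e': at 1 ·f  ** P0@[20:20]
pos 21 'e': at 1 ·f  ** P0@[21:21]
pos 22 'c': at 2
pos 23 'b': at 3  ** P1@[21:23]
pos 24 'b': at 0 ·f
pos 25 'd': at 0
pos 26 'c': at 0
pos 27 'b': at 0
pos 28 'c': at 0
pos 29 'e': at 1  ** P0@[29:29]
pos 30 'a': at 0 ·f
pos 31 'e': at 1  ** P0@[31:31]
pos 32 'c': at 2
pos 33 'b': at 3  ** P1@[31:33]
pos 34 'e': at 1 ·f  ** P0@[34:34]
pos 35 'c': at 2
pos 36 'b': at 3  ** P1@[34:36]
pos 37 'a': at 0 ·f
pos 38 'e': at 1  ** P0@[38:38]
pos 39 'd': at 0 ·f
pos 40 'd': at 0
pos 41 'e': at 1  ** P0@[41:41]
pos 42 'c': at 2
pos 43 'b': at 3  ** P1@[41:43]
pos 44 'e': at 1 ·f  ** P0@[44:44]
pos 45 'c': at 2
pos 46 'b': at 3  ** P1@[44:46]
pos 47 'a': at 0 ·f
pos 48 'c': at 0
pos 49 'c': at 0
pos 50 'e': at 1  ** P0@[50:50]
pos 51 'b': at 0 ·f
pos 52 'b': at 0
pos 53 'c': at 0
pos 54 'e': at 1  ** P0@[54:54]
pos 55 'd': at 0 ·f
pos 56 'd': at 0
pos 57 'd': at 0
pos 58 'd': at 0
pos 59 'e': at 1  ** P0@[59:59]
pos 60 'c': at 2
pos 61 'b': at 3  ** P1@[59:61]
pos 62 'e': at 1 ·f  ** P0@[62:62]
pos 63 'd': at 0 ·f
pos 64 'b': at 0
pos 65 'e': at 1  ** P0@[65:65]
pos 66 'b': at 0 ·f
pos 67 'b': at 0
pos 68 'e': at 1  ** P0@[68:68]
pos 69 'c': at 2
pos 70 'b': at 3  ** P1@[68:70]
pos 71 'e': at 1 ·f  ** P0@[71:71]
pos 72 'd': at 0 ·f
pos 73 'e': at 1  ** P0@[73:73]
pos 74 'c': at 2
pos 75 'b': at 3  ** P1@[73:75]
pos 76 'c': at 0 ·f

All matches (sorted): [[0,0],[3,0],[6,0],[8,1],[11,0],[13,1],[15,0],[19,0],[20,0],[21,0],[23,1],[29,0],[31,0],[33,1],[34,0],[36,1],[38,0],[41,0],[43,1],[44,0],[46,1],[50,0],[54,0],[59,0],[61,1],[62,0],[65,0],[68,0],[70,1],[71,0],[73,0],[75,1]]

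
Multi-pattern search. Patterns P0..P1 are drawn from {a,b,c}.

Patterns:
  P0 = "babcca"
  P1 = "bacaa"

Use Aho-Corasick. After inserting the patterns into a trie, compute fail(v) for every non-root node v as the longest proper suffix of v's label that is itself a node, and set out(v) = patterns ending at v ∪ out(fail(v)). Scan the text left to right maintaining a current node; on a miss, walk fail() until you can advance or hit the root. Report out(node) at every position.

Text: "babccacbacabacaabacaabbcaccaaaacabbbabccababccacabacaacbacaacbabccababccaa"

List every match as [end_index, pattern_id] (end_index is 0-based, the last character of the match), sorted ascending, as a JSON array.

Build:
Trie (insert patterns):
  n0 'ε': b→1
  n1 'b': a→2
  n2 'ba': b→3 c→7
  n3 'bab': c→4
  n4 'babc': c→5
  n5 'babcc': a→6
  n6 'babcca': ·  ←P0
  n7 'bac': a→8
  n8 'baca': a→9
  n9 'bacaa': ·  ←P1

Failure links (BFS by depth):
  n1('b'): parent n0 fail=0; on 'b' 0 → fail=0;  out ∅∪∅=∅
  n2('ba'): parent n1 fail=0; on 'a' 0 → fail=0;  out ∅∪∅=∅
  n3('bab'): parent n2 fail=0; on 'b' 0 → fail=1;  out ∅∪∅=∅
  n7('bac'): parent n2 fail=0; on 'c' 0 → fail=0;  out ∅∪∅=∅
  n4('babc'): parent n3 fail=1; on 'c' 1→0 → fail=0;  out ∅∪∅=∅
  n8('baca'): parent n7 fail=0; on 'a' 0 → fail=0;  out ∅∪∅=∅
  n5('babcc'): parent n4 fail=0; on 'c' 0 → fail=0;  out ∅∪∅=∅
  n9('bacaa'): parent n8 fail=0; on 'a' 0 → fail=0;  out {1}∪∅={1}
  n6('babcca'): parent n5 fail=0; on 'a' 0 → fail=0;  out {0}∪∅={0}

Scan:
[0] read 'b'  n0⇒n1
[1] read 'a'  n1⇒n2
[2] read 'b'  n2⇒n3
[3] read 'c'  n3⇒n4
[4] read 'c'  n4⇒n5
[5] read 'a'  n5⇒n6  → match P0@[0:5]
[6] read 'c'  n6⇒n0 (via fail)
[7] read 'b'  n0⇒n1
[8] read 'a'  n1⇒n2
[9] read 'c'  n2⇒n7
[10] read 'a'  n7⇒n8
[11] read 'b'  n8⇒n1 (via fail)
[12] read 'a'  n1⇒n2
[13] read 'c'  n2⇒n7
[14] read 'a'  n7⇒n8
[15] read 'a'  n8⇒n9  → match P1@[11:15]
[16] read 'b'  n9⇒n1 (via fail)
[17] read 'a'  n1⇒n2
[18] read 'c'  n2⇒n7
[19] read 'a'  n7⇒n8
[20] read 'a'  n8⇒n9  → match P1@[16:20]
[21] read 'b'  n9⇒n1 (via fail)
[22] read 'b'  n1⇒n1 (via fail)
[23] read 'c'  n1⇒n0 (via fail)
[24] read 'a'  n0⇒n0
[25] read 'c'  n0⇒n0
[26] read 'c'  n0⇒n0
[27] read 'a'  n0⇒n0
[28] read 'a'  n0⇒n0
[29] read 'a'  n0⇒n0
[30] read 'a'  n0⇒n0
[31] read 'c'  n0⇒n0
[32] read 'a'  n0⇒n0
[33] read 'b'  n0⇒n1
[34] read 'b'  n1⇒n1 (via fail)
[35] read 'b'  n1⇒n1 (via fail)
[36] read 'a'  n1⇒n2
[37] read 'b'  n2⇒n3
[38] read 'c'  n3⇒n4
[39] read 'c'  n4⇒n5
[40] read 'a'  n5⇒n6  → match P0@[35:40]
[41] read 'b'  n6⇒n1 (via fail)
[42] read 'a'  n1⇒n2
[43] read 'b'  n2⇒n3
[44] read 'c'  n3⇒n4
[45] read 'c'  n4⇒n5
[46] read 'a'  n5⇒n6  → match P0@[41:46]
[47] read 'c'  n6⇒n0 (via fail)
[48] read 'a'  n0⇒n0
[49] read 'b'  n0⇒n1
[50] read 'a'  n1⇒n2
[51] read 'c'  n2⇒n7
[52] read 'a'  n7⇒n8
[53] read 'a'  n8⇒n9  → match P1@[49:53]
[54] read 'c'  n9⇒n0 (via fail)
[55] read 'b'  n0⇒n1
[56] read 'a'  n1⇒n2
[57] read 'c'  n2⇒n7
[58] read 'a'  n7⇒n8
[59] read 'a'  n8⇒n9  → match P1@[55:59]
[60] read 'c'  n9⇒n0 (via fail)
[61] read 'b'  n0⇒n1
[62] read 'a'  n1⇒n2
[63] read 'b'  n2⇒n3
[64] read 'c'  n3⇒n4
[65] read 'c'  n4⇒n5
[66] read 'a'  n5⇒n6  → match P0@[61:66]
[67] read 'b'  n6⇒n1 (via fail)
[68] read 'a'  n1⇒n2
[69] read 'b'  n2⇒n3
[70] read 'c'  n3⇒n4
[71] read 'c'  n4⇒n5
[72] read 'a'  n5⇒n6  → match P0@[67:72]
[73] read 'a'  n6⇒n0 (via fail)

Matches: [[5,0],[15,1],[20,1],[40,0],[46,0],[53,1],[59,1],[66,0],[72,0]]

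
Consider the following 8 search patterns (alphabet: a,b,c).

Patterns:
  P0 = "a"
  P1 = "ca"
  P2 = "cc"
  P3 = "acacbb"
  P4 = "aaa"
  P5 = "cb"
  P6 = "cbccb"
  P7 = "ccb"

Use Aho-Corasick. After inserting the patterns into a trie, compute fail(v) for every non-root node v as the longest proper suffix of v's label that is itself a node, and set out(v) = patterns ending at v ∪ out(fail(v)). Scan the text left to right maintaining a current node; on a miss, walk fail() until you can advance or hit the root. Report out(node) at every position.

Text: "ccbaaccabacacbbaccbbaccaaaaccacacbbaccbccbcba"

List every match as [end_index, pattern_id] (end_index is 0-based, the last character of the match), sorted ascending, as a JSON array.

Construct AC machine:
Trie nodes:
  n0 'ε': a→1 c→2
  n1 'a': a→10 c→5  [P0 ends]
  n2 'c': a→3 b→12 c→4
  n3 'ca': ·  [P1 ends]
  n4 'cc': b→16  [P2 ends]
  n5 'ac': a→6
  n6 'aca': c→7
  n7 'acac': b→8
  n8 'acacb': b→9
  n9 'acacbb': ·  [P3 ends]
  n10 'aa': a→11
  n11 'aaa': ·  [P4 ends]
  n12 'cb': c→13  [P5 ends]
  n13 'cbc': c→14
  n14 'cbcc': b→15
  n15 'cbccb': ·  [P6 ends]
  n16 'ccb': ·  [P7 ends]

Failure links (BFS by depth):
  fail(1) 'a': from fail(0)=0 chase 'a': 0 ⇒ 0;  out={0}∪out(0)={0}
  fail(2) 'c': from fail(0)=0 chase 'c': 0 ⇒ 0;  out=∅∪out(0)=∅
  fail(3) 'ca': from fail(2)=0 chase 'a': 0 ⇒ 1;  out={1}∪out(1)={0,1}
  fail(4) 'cc': from fail(2)=0 chase 'c': 0 ⇒ 2;  out={2}∪out(2)={2}
  fail(5) 'ac': from fail(1)=0 chase 'c': 0 ⇒ 2;  out=∅∪out(2)=∅
  fail(10) 'aa': from fail(1)=0 chase 'a': 0 ⇒ 1;  out=∅∪out(1)={0}
  fail(12) 'cb': from fail(2)=0 chase 'b': 0 ⇒ 0;  out={5}∪out(0)={5}
  fail(6) 'aca': from fail(5)=2 chase 'a': 2 ⇒ 3;  out=∅∪out(3)={0,1}
  fail(11) 'aaa': from fail(10)=1 chase 'a': 1 ⇒ 10;  out={4}∪out(10)={0,4}
  fail(13) 'cbc': from fail(12)=0 chase 'c': 0 ⇒ 2;  out=∅∪out(2)=∅
  fail(16) 'ccb': from fail(4)=2 chase 'b': 2 ⇒ 12;  out={7}∪out(12)={5,7}
  fail(7) 'acac': from fail(6)=3 chase 'c': 3→1 ⇒ 5;  out=∅∪out(5)=∅
  fail(14) 'cbcc': from fail(13)=2 chase 'c': 2 ⇒ 4;  out=∅∪out(4)={2}
  fail(8) 'acacb': from fail(7)=5 chase 'b': 5→2 ⇒ 12;  out=∅∪out(12)={5}
  fail(15) 'cbccb': from fail(14)=4 chase 'b': 4 ⇒ 16;  out={6}∪out(16)={5,6,7}
  fail(9) 'acacbb': from fail(8)=12 chase 'b': 12→0 ⇒ 0;  out={3}∪out(0)={3}

Scan:
i=0 'c': node 0→2
i=1 'c': node 2→4  → match P2@[0:1]
i=2 'b': node 4→16  → match P5@[1:2],P7@[0:2]
i=3 'a': node 16→1 ·f  → match P0@[3:3]
i=4 'a': node 1→10  → match P0@[4:4]
i=5 'c': node 10→5 ·f
i=6 'c': node 5→4 ·f  → match P2@[5:6]
i=7 'a': node 4→3 ·f  → match P0@[7:7],P1@[6:7]
i=8 'b': node 3→0 ·f
i=9 'a': node 0→1  → match P0@[9:9]
i=10 'c': node 1→5
i=11 'a': node 5→6  → match P0@[11:11],P1@[10:11]
i=12 'c': node 6→7
i=13 'b': node 7→8  → match P5@[12:13]
i=14 'b': node 8→9  → match P3@[9:14]
i=15 'a': node 9→1 ·f  → match P0@[15:15]
i=16 'c': node 1→5
i=17 'c': node 5→4 ·f  → match P2@[16:17]
i=18 'b': node 4→16  → match P5@[17:18],P7@[16:18]
i=19 'b': node 16→0 ·f
i=20 'a': node 0→1  → match P0@[20:20]
i=21 'c': node 1→5
i=22 'c': node 5→4 ·f  → match P2@[21:22]
i=23 'a': node 4→3 ·f  → match P0@[23:23],P1@[22:23]
i=24 'a': node 3→10 ·f  → match P0@[24:24]
i=25 'a': node 10→11  → match P0@[25:25],P4@[23:25]
i=26 'a': node 11→11 ·f  → match P0@[26:26],P4@[24:26]
i=27 'c': node 11→5 ·f
i=28 'c': node 5→4 ·f  → match P2@[27:28]
i=29 'a': node 4→3 ·f  → match P0@[29:29],P1@[28:29]
i=30 'c': node 3→5 ·f
i=31 'a': node 5→6  → match P0@[31:31],P1@[30:31]
i=32 'c': node 6→7
i=33 'b': node 7→8  → match P5@[32:33]
i=34 'b': node 8→9  → match P3@[29:34]
i=35 'a': node 9→1 ·f  → match P0@[35:35]
i=36 'c': node 1→5
i=37 'c': node 5→4 ·f  → match P2@[36:37]
i=38 'b': node 4→16  → match P5@[37:38],P7@[36:38]
i=39 'c': node 16→13 ·f
i=40 'c': node 13→14  → match P2@[39:40]
i=41 'b': node 14→15  → match P5@[40:41],P6@[37:41],P7@[39:41]
i=42 'c': node 15→13 ·f
i=43 'b': node 13→12 ·f  → match P5@[42:43]
i=44 'a': node 12→1 ·f  → match P0@[44:44]

All matches (sorted): [[1,2],[2,5],[2,7],[3,0],[4,0],[6,2],[7,0],[7,1],[9,0],[11,0],[11,1],[13,5],[14,3],[15,0],[17,2],[18,5],[18,7],[20,0],[22,2],[23,0],[23,1],[24,0],[25,0],[25,4],[26,0],[26,4],[28,2],[29,0],[29,1],[31,0],[31,1],[33,5],[34,3],[35,0],[37,2],[38,5],[38,7],[40,2],[41,5],[41,6],[41,7],[43,5],[44,0]]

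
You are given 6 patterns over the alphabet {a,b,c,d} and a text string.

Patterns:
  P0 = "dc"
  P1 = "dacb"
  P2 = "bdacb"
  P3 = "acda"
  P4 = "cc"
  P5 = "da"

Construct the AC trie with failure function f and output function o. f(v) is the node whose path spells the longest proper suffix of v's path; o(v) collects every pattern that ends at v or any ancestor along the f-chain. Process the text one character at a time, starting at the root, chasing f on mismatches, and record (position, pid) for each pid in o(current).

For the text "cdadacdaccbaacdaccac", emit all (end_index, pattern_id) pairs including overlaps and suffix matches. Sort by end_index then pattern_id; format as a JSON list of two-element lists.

Build:
Trie nodes:
  n0 'ε': a→11 b→6 c→15 d→1
  n1 'd': a→3 c→2
  n2 'dc': ·  ←P0
  n3 'da': c→4  ←P5
  n4 'dac': b→5
  n5 'dacb': ·  ←P1
  n6 'b': d→7
  n7 'bd': a→8
  n8 'bda': c→9
  n9 'bdac': b→10
  n10 'bdacb': ·  ←P2
  n11 'a': c→12
  n12 'ac': d→13
  n13 'acd': a→14
  n14 'acda': ·  ←P3
  n15 'c': c→16
  n16 'cc': ·  ←P4

Failure links (BFS by depth):
  n1('d'): parent n0 fail=0; on 'd' 0 → fail=0;  out ∅∪∅=∅
  n6('b'): parent n0 fail=0; on 'b' 0 → fail=0;  out ∅∪∅=∅
  n11('a'): parent n0 fail=0; on 'a' 0 → fail=0;  out ∅∪∅=∅
  n15('c'): parent n0 fail=0; on 'c' 0 → fail=0;  out ∅∪∅=∅
  n2('dc'): parent n1 fail=0; on 'c' 0 → fail=15;  out {0}∪∅={0}
  n3('da'): parent n1 fail=0; on 'a' 0 → fail=11;  out {5}∪∅={5}
  n7('bd'): parent n6 fail=0; on 'd' 0 → fail=1;  out ∅∪∅=∅
  n12('ac'): parent n11 fail=0; on 'c' 0 → fail=15;  out ∅∪∅=∅
  n16('cc'): parent n15 fail=0; on 'c' 0 → fail=15;  out {4}∪∅={4}
  n4('dac'): parent n3 fail=11; on 'c' 11 → fail=12;  out ∅∪∅=∅
  n8('bda'): parent n7 fail=1; on 'a' 1 → fail=3;  out ∅∪{5}={5}
  n13('acd'): parent n12 fail=15; on 'd' 15→0 → fail=1;  out ∅∪∅=∅
  n5('dacb'): parent n4 fail=12; on 'b' 12→15→0 → fail=6;  out {1}∪∅={1}
  n9('bdac'): parent n8 fail=3; on 'c' 3 → fail=4;  out ∅∪∅=∅
  n14('acda'): parent n13 fail=1; on 'a' 1 → fail=3;  out {3}∪{5}={3,5}
  n10('bdacb'): parent n9 fail=4; on 'b' 4 → fail=5;  out {2}∪{1}={1,2}

Run:
i=0 'c': node 0→15
i=1 'd': node 15→1 (via fail)
i=2 'a': node 1→3  → match P5@[1:2]
i=3 'd': node 3→1 (via fail)
i=4 'a': node 1→3  → match P5@[3:4]
i=5 'c': node 3→4
i=6 'd': node 4→13 (via fail)
i=7 'a': node 13→14  → match P3@[4:7],P5@[6:7]
i=8 'c': node 14→4 (via fail)
i=9 'c': node 4→16 (via fail)  → match P4@[8:9]
i=10 'b': node 16→6 (via fail)
i=11 'a': node 6→11 (via fail)
i=12 'a': node 11→11 (via fail)
i=13 'c': node 11→12
i=14 'd': node 12→13
i=15 'a': node 13→14  → match P3@[12:15],P5@[14:15]
i=16 'c': node 14→4 (via fail)
i=17 'c': node 4→16 (via fail)  → match P4@[16:17]
i=18 'a': node 16→11 (via fail)
i=19 'c': node 11→12

Result: [[2,5],[4,5],[7,3],[7,5],[9,4],[15,3],[15,5],[17,4]]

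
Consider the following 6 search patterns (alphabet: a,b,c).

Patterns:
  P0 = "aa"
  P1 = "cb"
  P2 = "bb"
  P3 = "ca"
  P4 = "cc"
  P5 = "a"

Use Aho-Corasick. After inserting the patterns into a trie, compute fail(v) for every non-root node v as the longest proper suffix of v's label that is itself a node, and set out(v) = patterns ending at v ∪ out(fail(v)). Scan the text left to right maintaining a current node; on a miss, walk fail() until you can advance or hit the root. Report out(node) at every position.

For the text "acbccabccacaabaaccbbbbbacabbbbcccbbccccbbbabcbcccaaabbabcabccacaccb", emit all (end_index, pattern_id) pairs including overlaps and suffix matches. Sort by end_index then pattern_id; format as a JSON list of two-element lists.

Construct AC machine:
Trie nodes:
  n0 'ε': a→1 b→5 c→3
  n1 'a': a→2  [P5 ends]
  n2 'aa': ·  [P0 ends]
  n3 'c': a→7 b→4 c→8
  n4 'cb': ·  [P1 ends]
  n5 'b': b→6
  n6 'bb': ·  [P2 ends]
  n7 'ca': ·  [P3 ends]
  n8 'cc': ·  [P4 ends]

Failure links (BFS by depth):
  n1('a'): parent n0 fail=0; on 'a' 0 → fail=0;  out {5}∪∅={5}
  n3('c'): parent n0 fail=0; on 'c' 0 → fail=0;  out ∅∪∅=∅
  n5('b'): parent n0 fail=0; on 'b' 0 → fail=0;  out ∅∪∅=∅
  n2('aa'): parent n1 fail=0; on 'a' 0 → fail=1;  out {0}∪{5}={0,5}
  n4('cb'): parent n3 fail=0; on 'b' 0 → fail=5;  out {1}∪∅={1}
  n6('bb'): parent n5 fail=0; on 'b' 0 → fail=5;  out {2}∪∅={2}
  n7('ca'): parent n3 fail=0; on 'a' 0 → fail=1;  out {3}∪{5}={3,5}
  n8('cc'): parent n3 fail=0; on 'c' 0 → fail=3;  out {4}∪∅={4}

Run:
i=0 'a': node 0→1  ** P5@[0:0]
i=1 'c': node 1→3 ·f
i=2 'b': node 3→4  ** P1@[1:2]
i=3 'c': node 4→3 ·f
i=4 'c': node 3→8  ** P4@[3:4]
i=5 'a': node 8→7 ·f  ** P3@[4:5],P5@[5:5]
i=6 'b': node 7→5 ·f
i=7 'c': node 5→3 ·f
i=8 'c': node 3→8  ** P4@[7:8]
i=9 'a': node 8→7 ·f  ** P3@[8:9],P5@[9:9]
i=10 'c': node 7→3 ·f
i=11 'a': node 3→7  ** P3@[10:11],P5@[11:11]
i=12 'a': node 7→2 ·f  ** P0@[11:12],P5@[12:12]
i=13 'b': node 2→5 ·f
i=14 'a': node 5→1 ·f  ** P5@[14:14]
i=15 'a': node 1→2  ** P0@[14:15],P5@[15:15]
i=16 'c': node 2→3 ·f
i=17 'c': node 3→8  ** P4@[16:17]
i=18 'b': node 8→4 ·f  ** P1@[17:18]
i=19 'b': node 4→6 ·f  ** P2@[18:19]
i=20 'b': node 6→6 ·f  ** P2@[19:20]
i=21 'b': node 6→6 ·f  ** P2@[20:21]
i=22 'b': node 6→6 ·f  ** P2@[21:22]
i=23 'a': node 6→1 ·f  ** P5@[23:23]
i=24 'c': node 1→3 ·f
i=25 'a': node 3→7  ** P3@[24:25],P5@[25:25]
i=26 'b': node 7→5 ·f
i=27 'b': node 5→6  ** P2@[26:27]
i=28 'b': node 6→6 ·f  ** P2@[27:28]
i=29 'b': node 6→6 ·f  ** P2@[28:29]
i=30 'c': node 6→3 ·f
i=31 'c': node 3→8  ** P4@[30:31]
i=32 'c': node 8→8 ·f  ** P4@[31:32]
i=33 'b': node 8→4 ·f  ** P1@[32:33]
i=34 'b': node 4→6 ·f  ** P2@[33:34]
i=35 'c': node 6→3 ·f
i=36 'c': node 3→8  ** P4@[35:36]
i=37 'c': node 8→8 ·f  ** P4@[36:37]
i=38 'c': node 8→8 ·f  ** P4@[37:38]
i=39 'b': node 8→4 ·f  ** P1@[38:39]
i=40 'b': node 4→6 ·f  ** P2@[39:40]
i=41 'b': node 6→6 ·f  ** P2@[40:41]
i=42 'a': node 6→1 ·f  ** P5@[42:42]
i=43 'b': node 1→5 ·f
i=44 'c': node 5→3 ·f
i=45 'b': node 3→4  ** P1@[44:45]
i=46 'c': node 4→3 ·f
i=47 'c': node 3→8  ** P4@[46:47]
i=48 'c': node 8→8 ·f  ** P4@[47:48]
i=49 'a': node 8→7 ·f  ** P3@[48:49],P5@[49:49]
i=50 'a': node 7→2 ·f  ** P0@[49:50],P5@[50:50]
i=51 'a': node 2→2 ·f  ** P0@[50:51],P5@[51:51]
i=52 'b': node 2→5 ·f
i=53 'b': node 5→6  ** P2@[52:53]
i=54 'a': node 6→1 ·f  ** P5@[54:54]
i=55 'b': node 1→5 ·f
i=56 'c': node 5→3 ·f
i=57 'a': node 3→7  ** P3@[56:57],P5@[57:57]
i=58 'b': node 7→5 ·f
i=59 'c': node 5→3 ·f
i=60 'c': node 3→8  ** P4@[59:60]
i=61 'a': node 8→7 ·f  ** P3@[60:61],P5@[61:61]
i=62 'c': node 7→3 ·f
i=63 'a': node 3→7  ** P3@[62:63],P5@[63:63]
i=64 'c': node 7→3 ·f
i=65 'c': node 3→8  ** P4@[64:65]
i=66 'b': node 8→4 ·f  ** P1@[65:66]

All matches (sorted): [[0,5],[2,1],[4,4],[5,3],[5,5],[8,4],[9,3],[9,5],[11,3],[11,5],[12,0],[12,5],[14,5],[15,0],[15,5],[17,4],[18,1],[19,2],[20,2],[21,2],[22,2],[23,5],[25,3],[25,5],[27,2],[28,2],[29,2],[31,4],[32,4],[33,1],[34,2],[36,4],[37,4],[38,4],[39,1],[40,2],[41,2],[42,5],[45,1],[47,4],[48,4],[49,3],[49,5],[50,0],[50,5],[51,0],[51,5],[53,2],[54,5],[57,3],[57,5],[60,4],[61,3],[61,5],[63,3],[63,5],[65,4],[66,1]]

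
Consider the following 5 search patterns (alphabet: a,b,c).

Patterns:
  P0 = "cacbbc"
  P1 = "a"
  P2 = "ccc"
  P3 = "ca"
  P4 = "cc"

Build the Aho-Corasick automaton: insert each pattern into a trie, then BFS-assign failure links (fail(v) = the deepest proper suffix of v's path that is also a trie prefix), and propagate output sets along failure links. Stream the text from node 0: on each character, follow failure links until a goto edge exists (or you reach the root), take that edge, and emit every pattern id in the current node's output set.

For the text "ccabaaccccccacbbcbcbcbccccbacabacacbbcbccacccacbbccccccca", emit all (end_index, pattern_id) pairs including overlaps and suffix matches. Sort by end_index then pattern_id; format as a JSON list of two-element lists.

Build automaton:
Trie nodes:
  n0 'ε': a→7 c→1
  n1 'c': a→2 c→8
  n2 'ca': c→3  ←P3
  n3 'cac': b→4
  n4 'cacb': b→5
  n5 'cacbb': c→6
  n6 'cacbbc': ·  ←P0
  n7 'a': ·  ←P1
  n8 'cc': c→9  ←P4
  n9 'ccc': ·  ←P2

BFS fail/out derivation:
  fail(1) 'c': from fail(0)=0 chase 'c': 0 ⇒ 0;  out=∅∪out(0)=∅
  fail(7) 'a': from fail(0)=0 chase 'a': 0 ⇒ 0;  out={1}∪out(0)={1}
  fail(2) 'ca': from fail(1)=0 chase 'a': 0 ⇒ 7;  out={3}∪out(7)={1,3}
  fail(8) 'cc': from fail(1)=0 chase 'c': 0 ⇒ 1;  out={4}∪out(1)={4}
  fail(3) 'cac': from fail(2)=7 chase 'c': 7→0 ⇒ 1;  out=∅∪out(1)=∅
  fail(9) 'ccc': from fail(8)=1 chase 'c': 1 ⇒ 8;  out={2}∪out(8)={2,4}
  fail(4) 'cacb': from fail(3)=1 chase 'b': 1→0 ⇒ 0;  out=∅∪out(0)=∅
  fail(5) 'cacbb': from fail(4)=0 chase 'b': 0 ⇒ 0;  out=∅∪out(0)=∅
  fail(6) 'cacbbc': from fail(5)=0 chase 'c': 0 ⇒ 1;  out={0}∪out(1)={0}

Scan:
[0] read 'c'  n0⇒n1
[1] read 'c'  n1⇒n8  emit P4@[0:1]
[2] read 'a'  n8⇒n2 ·f  emit P1@[2:2],P3@[1:2]
[3] read 'b'  n2⇒n0 ·f
[4] read 'a'  n0⇒n7  emit P1@[4:4]
[5] read 'a'  n7⇒n7 ·f  emit P1@[5:5]
[6] read 'c'  n7⇒n1 ·f
[7] read 'c'  n1⇒n8  emit P4@[6:7]
[8] read 'c'  n8⇒n9  emit P2@[6:8],P4@[7:8]
[9] read 'c'  n9⇒n9 ·f  emit P2@[7:9],P4@[8:9]
[10] read 'c'  n9⇒n9 ·f  emit P2@[8:10],P4@[9:10]
[11] read 'c'  n9⇒n9 ·f  emit P2@[9:11],P4@[10:11]
[12] read 'a'  n9⇒n2 ·f  emit P1@[12:12],P3@[11:12]
[13] read 'c'  n2⇒n3
[14] read 'b'  n3⇒n4
[15] read 'b'  n4⇒n5
[16] read 'c'  n5⇒n6  emit P0@[11:16]
[17] read 'b'  n6⇒n0 ·f
[18] read 'c'  n0⇒n1
[19] read 'b'  n1⇒n0 ·f
[20] read 'c'  n0⇒n1
[21] read 'b'  n1⇒n0 ·f
[22] read 'c'  n0⇒n1
[23] read 'c'  n1⇒n8  emit P4@[22:23]
[24] read 'c'  n8⇒n9  emit P2@[22:24],P4@[23:24]
[25] read 'c'  n9⇒n9 ·f  emit P2@[23:25],P4@[24:25]
[26] read 'b'  n9⇒n0 ·f
[27] read 'a'  n0⇒n7  emit P1@[27:27]
[28] read 'c'  n7⇒n1 ·f
[29] read 'a'  n1⇒n2  emit P1@[29:29],P3@[28:29]
[30] read 'b'  n2⇒n0 ·f
[31] read 'a'  n0⇒n7  emit P1@[31:31]
[32] read 'c'  n7⇒n1 ·f
[33] read 'a'  n1⇒n2  emit P1@[33:33],P3@[32:33]
[34] read 'c'  n2⇒n3
[35] read 'b'  n3⇒n4
[36] read 'b'  n4⇒n5
[37] read 'c'  n5⇒n6  emit P0@[32:37]
[38] read 'b'  n6⇒n0 ·f
[39] read 'c'  n0⇒n1
[40] read 'c'  n1⇒n8  emit P4@[39:40]
[41] read 'a'  n8⇒n2 ·f  emit P1@[41:41],P3@[40:41]
[42] read 'c'  n2⇒n3
[43] read 'c'  n3⇒n8 ·f  emit P4@[42:43]
[44] read 'c'  n8⇒n9  emit P2@[42:44],P4@[43:44]
[45] read 'a'  n9⇒n2 ·f  emit P1@[45:45],P3@[44:45]
[46] read 'c'  n2⇒n3
[47] read 'b'  n3⇒n4
[48] read 'b'  n4⇒n5
[49] read 'c'  n5⇒n6  emit P0@[44:49]
[50] read 'c'  n6⇒n8 ·f  emit P4@[49:50]
[51] read 'c'  n8⇒n9  emit P2@[49:51],P4@[50:51]
[52] read 'c'  n9⇒n9 ·f  emit P2@[50:52],P4@[51:52]
[53] read 'c'  n9⇒n9 ·f  emit P2@[51:53],P4@[52:53]
[54] read 'c'  n9⇒n9 ·f  emit P2@[52:54],P4@[53:54]
[55] read 'c'  n9⇒n9 ·f  emit P2@[53:55],P4@[54:55]
[56] read 'a'  n9⇒n2 ·f  emit P1@[56:56],P3@[55:56]

Result: [[1,4],[2,1],[2,3],[4,1],[5,1],[7,4],[8,2],[8,4],[9,2],[9,4],[10,2],[10,4],[11,2],[11,4],[12,1],[12,3],[16,0],[23,4],[24,2],[24,4],[25,2],[25,4],[27,1],[29,1],[29,3],[31,1],[33,1],[33,3],[37,0],[40,4],[41,1],[41,3],[43,4],[44,2],[44,4],[45,1],[45,3],[49,0],[50,4],[51,2],[51,4],[52,2],[52,4],[53,2],[53,4],[54,2],[54,4],[55,2],[55,4],[56,1],[56,3]]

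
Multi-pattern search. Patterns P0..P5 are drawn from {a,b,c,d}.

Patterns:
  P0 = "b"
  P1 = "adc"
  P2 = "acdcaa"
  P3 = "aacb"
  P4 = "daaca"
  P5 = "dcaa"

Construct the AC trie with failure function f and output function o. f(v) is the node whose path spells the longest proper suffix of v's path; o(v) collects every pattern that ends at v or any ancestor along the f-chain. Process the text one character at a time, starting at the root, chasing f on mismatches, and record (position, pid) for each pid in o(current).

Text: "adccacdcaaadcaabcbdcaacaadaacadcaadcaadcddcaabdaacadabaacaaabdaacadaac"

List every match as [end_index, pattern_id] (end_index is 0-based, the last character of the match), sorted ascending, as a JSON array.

Build automaton:
Trie (insert patterns):
  n0 'ε': a→2 b→1 d→13
  n1 'b': ·  ←P0
  n2 'a': a→10 c→5 d→3
  n3 'ad': c→4
  n4 'adc': ·  ←P1
  n5 'ac': d→6
  n6 'acd': c→7
  n7 'acdc': a→8
  n8 'acdca': a→9
  n9 'acdcaa': ·  ←P2
  n10 'aa': c→11
  n11 'aac': b→12
  n12 'aacb': ·  ←P3
  n13 'd': a→14 c→18
  n14 'da': a→15
  n15 'daa': c→16
  n16 'daac': a→17
  n17 'daaca': ·  ←P4
  n18 'dc': a→19
  n19 'dca': a→20
  n20 'dcaa': ·  ←P5

BFS fail/out derivation:
  fail(1) 'b': from fail(0)=0 chase 'b': 0 ⇒ 0;  out={0}∪out(0)={0}
  fail(2) 'a': from fail(0)=0 chase 'a': 0 ⇒ 0;  out=∅∪out(0)=∅
  fail(13) 'd': from fail(0)=0 chase 'd': 0 ⇒ 0;  out=∅∪out(0)=∅
  fail(3) 'ad': from fail(2)=0 chase 'd': 0 ⇒ 13;  out=∅∪out(13)=∅
  fail(5) 'ac': from fail(2)=0 chase 'c': 0 ⇒ 0;  out=∅∪out(0)=∅
  fail(10) 'aa': from fail(2)=0 chase 'a': 0 ⇒ 2;  out=∅∪out(2)=∅
  fail(14) 'da': from fail(13)=0 chase 'a': 0 ⇒ 2;  out=∅∪out(2)=∅
  fail(18) 'dc': from fail(13)=0 chase 'c': 0 ⇒ 0;  out=∅∪out(0)=∅
  fail(4) 'adc': from fail(3)=13 chase 'c': 13 ⇒ 18;  out={1}∪out(18)={1}
  fail(6) 'acd': from fail(5)=0 chase 'd': 0 ⇒ 13;  out=∅∪out(13)=∅
  fail(11) 'aac': from fail(10)=2 chase 'c': 2 ⇒ 5;  out=∅∪out(5)=∅
  fail(15) 'daa': from fail(14)=2 chase 'a': 2 ⇒ 10;  out=∅∪out(10)=∅
  fail(19) 'dca': from fail(18)=0 chase 'a': 0 ⇒ 2;  out=∅∪out(2)=∅
  fail(7) 'acdc': from fail(6)=13 chase 'c': 13 ⇒ 18;  out=∅∪out(18)=∅
  fail(12) 'aacb': from fail(11)=5 chase 'b': 5→0 ⇒ 1;  out={3}∪out(1)={0,3}
  fail(16) 'daac': from fail(15)=10 chase 'c': 10 ⇒ 11;  out=∅∪out(11)=∅
  fail(20) 'dcaa': from fail(19)=2 chase 'a': 2 ⇒ 10;  out={5}∪out(10)={5}
  fail(8) 'acdca': from fail(7)=18 chase 'a': 18 ⇒ 19;  out=∅∪out(19)=∅
  fail(17) 'daaca': from fail(16)=11 chase 'a': 11→5→0 ⇒ 2;  out={4}∪out(2)={4}
  fail(9) 'acdcaa': from fail(8)=19 chase 'a': 19 ⇒ 20;  out={2}∪out(20)={2,5}

Run:
[0] read 'a'  n0⇒n2
[1] read 'd'  n2⇒n3
[2] read 'c'  n3⇒n4  → match P1@[0:2]
[3] read 'c'  n4⇒n0 ·f
[4] read 'a'  n0⇒n2
[5] read 'c'  n2⇒n5
[6] read 'd'  n5⇒n6
[7] read 'c'  n6⇒n7
[8] read 'a'  n7⇒n8
[9] read 'a'  n8⇒n9  → match P2@[4:9],P5@[6:9]
[10] read 'a'  n9⇒n10 ·f
[11] read 'd'  n10⇒n3 ·f
[12] read 'c'  n3⇒n4  → match P1@[10:12]
[13] read 'a'  n4⇒n19 ·f
[14] read 'a'  n19⇒n20  → match P5@[11:14]
[15] read 'b'  n20⇒n1 ·f  → match P0@[15:15]
[16] read 'c'  n1⇒n0 ·f
[17] read 'b'  n0⇒n1  → match P0@[17:17]
[18] read 'd'  n1⇒n13 ·f
[19] read 'c'  n13⇒n18
[20] read 'a'  n18⇒n19
[21] read 'a'  n19⇒n20  → match P5@[18:21]
[22] read 'c'  n20⇒n11 ·f
[23] read 'a'  n11⇒n2 ·f
[24] read 'a'  n2⇒n10
[25] read 'd'  n10⇒n3 ·f
[26] read 'a'  n3⇒n14 ·f
[27] read 'a'  n14⇒n15
[28] read 'c'  n15⇒n16
[29] read 'a'  n16⇒n17  → match P4@[25:29]
[30] read 'd'  n17⇒n3 ·f
[31] read 'c'  n3⇒n4  → match P1@[29:31]
[32] read 'a'  n4⇒n19 ·f
[33] read 'a'  n19⇒n20  → match P5@[30:33]
[34] read 'd'  n20⇒n3 ·f
[35] read 'c'  n3⇒n4  → match P1@[33:35]
[36] read 'a'  n4⇒n19 ·f
[37] read 'a'  n19⇒n20  → match P5@[34:37]
[38] read 'd'  n20⇒n3 ·f
[39] read 'c'  n3⇒n4  → match P1@[37:39]
[40] read 'd'  n4⇒n13 ·f
[41] read 'd'  n13⇒n13 ·f
[42] read 'c'  n13⇒n18
[43] read 'a'  n18⇒n19
[44] read 'a'  n19⇒n20  → match P5@[41:44]
[45] read 'b'  n20⇒n1 ·f  → match P0@[45:45]
[46] read 'd'  n1⇒n13 ·f
[47] read 'a'  n13⇒n14
[48] read 'a'  n14⇒n15
[49] read 'c'  n15⇒n16
[50] read 'a'  n16⇒n17  → match P4@[46:50]
[51] read 'd'  n17⇒n3 ·f
[52] read 'a'  n3⇒n14 ·f
[53] read 'b'  n14⇒n1 ·f  → match P0@[53:53]
[54] read 'a'  n1⇒n2 ·f
[55] read 'a'  n2⇒n10
[56] read 'c'  n10⇒n11
[57] read 'a'  n11⇒n2 ·f
[58] read 'a'  n2⇒n10
[59] read 'a'  n10⇒n10 ·f
[60] read 'b'  n10⇒n1 ·f  → match P0@[60:60]
[61] read 'd'  n1⇒n13 ·f
[62] read 'a'  n13⇒n14
[63] read 'a'  n14⇒n15
[64] read 'c'  n15⇒n16
[65] read 'a'  n16⇒n17  → match P4@[61:65]
[66] read 'd'  n17⇒n3 ·f
[67] read 'a'  n3⇒n14 ·f
[68] read 'a'  n14⇒n15
[69] read 'c'  n15⇒n16

All matches (sorted): [[2,1],[9,2],[9,5],[12,1],[14,5],[15,0],[17,0],[21,5],[29,4],[31,1],[33,5],[35,1],[37,5],[39,1],[44,5],[45,0],[50,4],[53,0],[60,0],[65,4]]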